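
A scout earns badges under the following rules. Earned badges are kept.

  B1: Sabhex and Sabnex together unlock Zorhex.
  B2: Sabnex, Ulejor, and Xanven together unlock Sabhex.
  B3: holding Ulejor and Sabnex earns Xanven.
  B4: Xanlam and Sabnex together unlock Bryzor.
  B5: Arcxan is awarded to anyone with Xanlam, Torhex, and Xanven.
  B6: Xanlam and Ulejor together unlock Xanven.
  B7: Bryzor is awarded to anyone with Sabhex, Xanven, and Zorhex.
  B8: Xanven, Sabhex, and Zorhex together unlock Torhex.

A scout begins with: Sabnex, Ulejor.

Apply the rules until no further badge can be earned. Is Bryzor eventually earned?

With Ulejor and Sabnex, Xanven is earned (B3).
With Sabnex, Ulejor, and Xanven, Sabhex is earned (B2).
With Sabhex and Sabnex, Zorhex is earned (B1).
With Sabhex, Xanven, and Zorhex, Bryzor is earned (B7).

Yes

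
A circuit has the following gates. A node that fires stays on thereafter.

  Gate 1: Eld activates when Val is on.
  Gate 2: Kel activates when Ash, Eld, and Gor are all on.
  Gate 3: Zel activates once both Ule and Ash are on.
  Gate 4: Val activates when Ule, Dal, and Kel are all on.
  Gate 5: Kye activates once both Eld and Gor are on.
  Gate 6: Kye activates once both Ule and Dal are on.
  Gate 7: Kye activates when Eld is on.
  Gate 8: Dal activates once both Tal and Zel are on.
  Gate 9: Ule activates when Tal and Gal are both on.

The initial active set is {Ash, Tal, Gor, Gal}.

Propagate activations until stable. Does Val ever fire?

No

Val would need Ule, Dal, and Kel (Gate 4), but Kel never turns on.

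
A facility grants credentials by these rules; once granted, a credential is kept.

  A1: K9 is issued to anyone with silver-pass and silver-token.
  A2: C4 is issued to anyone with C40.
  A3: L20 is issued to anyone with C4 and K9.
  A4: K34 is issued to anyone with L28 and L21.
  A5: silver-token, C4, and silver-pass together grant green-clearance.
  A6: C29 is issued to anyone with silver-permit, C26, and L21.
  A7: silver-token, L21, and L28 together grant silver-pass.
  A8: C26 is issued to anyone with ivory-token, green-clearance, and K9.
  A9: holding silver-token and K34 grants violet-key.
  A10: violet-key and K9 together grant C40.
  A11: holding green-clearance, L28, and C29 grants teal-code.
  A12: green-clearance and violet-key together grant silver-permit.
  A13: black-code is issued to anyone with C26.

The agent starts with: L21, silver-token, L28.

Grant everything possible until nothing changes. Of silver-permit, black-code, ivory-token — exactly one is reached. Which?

silver-permit

Holding silver-token, L21, and L28 grants silver-pass (A7).
Holding L28 and L21 grants K34 (A4).
Holding silver-pass and silver-token grants K9 (A1).
Holding silver-token and K34 grants violet-key (A9).
Holding violet-key and K9 grants C40 (A10).
Holding C40 grants C4 (A2).
Holding silver-token, C4, and silver-pass grants green-clearance (A5).
Holding green-clearance and violet-key grants silver-permit (A12).
black-code would need C26 (A13), but C26 is never granted. No rule produces ivory-token, and it is not given.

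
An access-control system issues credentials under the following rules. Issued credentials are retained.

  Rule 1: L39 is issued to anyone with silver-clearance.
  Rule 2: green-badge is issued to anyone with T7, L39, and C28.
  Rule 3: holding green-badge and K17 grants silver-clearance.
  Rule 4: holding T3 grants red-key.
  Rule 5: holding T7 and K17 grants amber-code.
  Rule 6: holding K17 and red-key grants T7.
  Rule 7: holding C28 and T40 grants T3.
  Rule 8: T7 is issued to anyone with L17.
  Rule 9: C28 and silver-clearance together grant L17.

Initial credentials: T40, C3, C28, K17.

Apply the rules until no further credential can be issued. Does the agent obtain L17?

No

L17 would need C28 and silver-clearance (Rule 9), but silver-clearance is never granted.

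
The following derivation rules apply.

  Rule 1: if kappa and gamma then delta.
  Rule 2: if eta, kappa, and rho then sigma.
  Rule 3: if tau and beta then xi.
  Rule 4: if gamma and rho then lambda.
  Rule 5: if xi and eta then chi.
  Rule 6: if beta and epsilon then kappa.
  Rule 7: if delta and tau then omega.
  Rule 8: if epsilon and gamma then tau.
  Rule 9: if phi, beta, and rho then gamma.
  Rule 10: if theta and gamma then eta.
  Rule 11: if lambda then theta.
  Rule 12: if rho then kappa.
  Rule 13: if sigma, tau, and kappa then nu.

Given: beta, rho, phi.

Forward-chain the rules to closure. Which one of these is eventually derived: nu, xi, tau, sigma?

sigma

From phi, beta, and rho, Rule 9 gives gamma.
From rho, Rule 12 gives kappa.
From gamma and rho, Rule 4 gives lambda.
From lambda, Rule 11 gives theta.
From theta and gamma, Rule 10 gives eta.
From eta, kappa, and rho, Rule 2 gives sigma.
xi would need tau and beta (Rule 3), but tau is never established. tau would need epsilon and gamma (Rule 8), but epsilon is never established. nu would need sigma, tau, and kappa (Rule 13), but tau is never established.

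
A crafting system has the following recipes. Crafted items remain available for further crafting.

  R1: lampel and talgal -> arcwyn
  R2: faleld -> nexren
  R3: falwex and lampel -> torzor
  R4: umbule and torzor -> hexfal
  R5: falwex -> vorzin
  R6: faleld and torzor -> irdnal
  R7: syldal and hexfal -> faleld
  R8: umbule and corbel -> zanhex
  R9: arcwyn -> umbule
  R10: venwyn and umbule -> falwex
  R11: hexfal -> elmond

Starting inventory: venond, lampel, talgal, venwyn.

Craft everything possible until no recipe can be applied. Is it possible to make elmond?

Yes

lampel and talgal -> arcwyn (R1).
arcwyn -> umbule (R9).
venwyn and umbule -> falwex (R10).
Using R3, falwex and lampel make torzor.
umbule and torzor -> hexfal (R4).
Using R11, hexfal makes elmond.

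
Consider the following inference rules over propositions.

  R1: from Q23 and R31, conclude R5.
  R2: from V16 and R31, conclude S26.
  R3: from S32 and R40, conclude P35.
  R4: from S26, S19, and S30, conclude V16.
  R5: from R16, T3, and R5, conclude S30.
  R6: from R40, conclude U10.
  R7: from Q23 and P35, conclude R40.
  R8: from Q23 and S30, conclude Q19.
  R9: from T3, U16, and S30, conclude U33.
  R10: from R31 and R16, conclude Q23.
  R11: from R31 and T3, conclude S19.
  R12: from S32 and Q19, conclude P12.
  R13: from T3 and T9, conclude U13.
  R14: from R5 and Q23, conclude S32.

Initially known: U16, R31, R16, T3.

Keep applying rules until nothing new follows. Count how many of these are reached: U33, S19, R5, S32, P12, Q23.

6

R31 and R16 hold, so Q23 follows (R10).
From R31 and T3, R11 gives S19.
From Q23 and R31, R1 gives R5.
R16, T3, and R5 hold, so S30 follows (R5).
R5 and Q23 hold, so S32 follows (R14).
T3, U16, and S30 hold, so U33 follows (R9).
From Q23 and S30, R8 gives Q19.
S32 and Q19 hold, so P12 follows (R12).
U33: reached.
S19: reached.
R5: reached.
S32: reached.
P12: reached.
Q23: reached.
All 6 are reached.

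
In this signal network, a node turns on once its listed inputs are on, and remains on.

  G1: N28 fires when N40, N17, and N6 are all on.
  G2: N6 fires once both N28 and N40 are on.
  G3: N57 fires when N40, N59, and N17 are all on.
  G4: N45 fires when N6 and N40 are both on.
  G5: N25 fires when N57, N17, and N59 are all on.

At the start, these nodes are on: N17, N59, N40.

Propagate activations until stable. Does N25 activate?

G3: N40, N59, and N17 on → N57 on.
N57, N17, and N59 are on, so N25 fires (G5).

Yes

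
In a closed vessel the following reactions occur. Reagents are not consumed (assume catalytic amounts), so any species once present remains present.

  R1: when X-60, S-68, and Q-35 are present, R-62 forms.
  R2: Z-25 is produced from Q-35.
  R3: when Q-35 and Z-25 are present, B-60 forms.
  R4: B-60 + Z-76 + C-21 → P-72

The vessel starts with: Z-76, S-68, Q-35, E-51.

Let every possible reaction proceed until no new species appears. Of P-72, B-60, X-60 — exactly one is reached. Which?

Q-35 present → Z-25 forms (R2).
Q-35 and Z-25 present → B-60 forms (R3).
No rule produces X-60, and it is not given. P-72 would need B-60, Z-76, and C-21 (R4), but C-21 never forms.

B-60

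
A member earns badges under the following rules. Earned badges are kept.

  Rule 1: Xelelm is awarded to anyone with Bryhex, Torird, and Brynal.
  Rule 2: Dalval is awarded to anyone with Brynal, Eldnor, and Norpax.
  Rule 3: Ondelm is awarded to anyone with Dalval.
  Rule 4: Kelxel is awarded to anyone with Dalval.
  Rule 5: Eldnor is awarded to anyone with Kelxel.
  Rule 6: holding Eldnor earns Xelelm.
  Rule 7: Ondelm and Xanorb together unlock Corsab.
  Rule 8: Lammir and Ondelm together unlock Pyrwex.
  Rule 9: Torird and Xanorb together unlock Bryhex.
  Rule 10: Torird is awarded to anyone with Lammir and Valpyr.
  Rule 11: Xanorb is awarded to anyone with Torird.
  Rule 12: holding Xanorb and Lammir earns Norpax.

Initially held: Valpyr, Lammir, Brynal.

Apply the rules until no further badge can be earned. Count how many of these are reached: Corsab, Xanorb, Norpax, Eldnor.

With Lammir and Valpyr, Torird is earned (Rule 10).
With Torird, Xanorb is earned (Rule 11).
With Xanorb and Lammir, Norpax is earned (Rule 12).
Corsab would need Ondelm and Xanorb (Rule 7), but Ondelm is never earned.
Xanorb: reached.
Norpax: reached.
Eldnor would need Kelxel (Rule 5), but Kelxel is never earned.
Reached: Xanorb and Norpax — 2 of the 4.

2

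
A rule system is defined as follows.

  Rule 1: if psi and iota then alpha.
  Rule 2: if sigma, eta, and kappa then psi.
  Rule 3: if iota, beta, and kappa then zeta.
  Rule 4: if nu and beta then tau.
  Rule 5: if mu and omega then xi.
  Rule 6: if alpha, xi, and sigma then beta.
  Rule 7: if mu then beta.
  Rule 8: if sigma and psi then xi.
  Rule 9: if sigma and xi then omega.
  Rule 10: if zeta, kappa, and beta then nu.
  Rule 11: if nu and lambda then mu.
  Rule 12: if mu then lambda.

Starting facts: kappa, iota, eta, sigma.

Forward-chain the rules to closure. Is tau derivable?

sigma, eta, and kappa hold, so psi follows (Rule 2).
From psi and iota, Rule 1 gives alpha.
From sigma and psi, Rule 8 gives xi.
From alpha, xi, and sigma, Rule 6 gives beta.
iota, beta, and kappa hold, so zeta follows (Rule 3).
From zeta, kappa, and beta, Rule 10 gives nu.
nu and beta hold, so tau follows (Rule 4).

Yes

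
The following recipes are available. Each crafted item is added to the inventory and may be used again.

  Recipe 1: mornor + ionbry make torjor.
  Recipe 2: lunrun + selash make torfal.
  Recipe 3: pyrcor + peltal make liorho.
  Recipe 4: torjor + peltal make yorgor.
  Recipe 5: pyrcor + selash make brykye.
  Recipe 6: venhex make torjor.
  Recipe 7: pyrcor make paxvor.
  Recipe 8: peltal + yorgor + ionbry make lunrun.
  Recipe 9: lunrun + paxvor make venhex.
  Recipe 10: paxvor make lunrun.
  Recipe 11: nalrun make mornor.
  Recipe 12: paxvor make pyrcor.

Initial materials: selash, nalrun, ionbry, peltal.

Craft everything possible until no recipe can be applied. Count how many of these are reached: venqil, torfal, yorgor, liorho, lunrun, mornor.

4

Using Recipe 11, nalrun makes mornor.
Using Recipe 1, mornor and ionbry make torjor.
Using Recipe 4, torjor and peltal make yorgor.
Using Recipe 8, peltal, yorgor, and ionbry make lunrun.
lunrun + selash → torfal (Recipe 2).
No rule produces venqil, and it is not given.
torfal: reached.
yorgor: reached.
liorho would need pyrcor and peltal (Recipe 3), but pyrcor is never obtained.
lunrun: reached.
mornor: reached.
Reached: torfal, yorgor, lunrun, and mornor — 4 of the 6.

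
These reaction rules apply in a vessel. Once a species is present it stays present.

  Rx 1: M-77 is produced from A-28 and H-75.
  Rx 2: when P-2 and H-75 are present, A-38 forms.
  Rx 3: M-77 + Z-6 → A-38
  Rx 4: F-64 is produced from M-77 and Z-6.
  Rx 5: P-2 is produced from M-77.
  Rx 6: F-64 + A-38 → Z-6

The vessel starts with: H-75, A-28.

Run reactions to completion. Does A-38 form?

Yes

A-28 and H-75 present → M-77 forms (Rx 1).
M-77 present → P-2 forms (Rx 5).
P-2 and H-75 present → A-38 forms (Rx 2).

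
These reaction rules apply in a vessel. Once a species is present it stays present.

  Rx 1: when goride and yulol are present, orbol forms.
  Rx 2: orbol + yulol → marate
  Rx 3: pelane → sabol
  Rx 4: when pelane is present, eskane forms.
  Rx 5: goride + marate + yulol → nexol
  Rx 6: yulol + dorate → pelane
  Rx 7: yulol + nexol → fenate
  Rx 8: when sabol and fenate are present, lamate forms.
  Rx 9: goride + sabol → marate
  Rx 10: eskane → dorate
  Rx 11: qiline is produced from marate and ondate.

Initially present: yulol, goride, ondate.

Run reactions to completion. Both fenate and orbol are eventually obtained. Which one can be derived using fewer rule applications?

orbol: goride and yulol present → orbol forms (Rx 1). [1 rule application]
fenate: goride and yulol present → orbol forms (Rx 1). orbol and yulol present → marate forms (Rx 2). goride, marate, and yulol present → nexol forms (Rx 5). yulol and nexol present → fenate forms (Rx 7). [4 rule applications]
orbol needs fewer.

orbol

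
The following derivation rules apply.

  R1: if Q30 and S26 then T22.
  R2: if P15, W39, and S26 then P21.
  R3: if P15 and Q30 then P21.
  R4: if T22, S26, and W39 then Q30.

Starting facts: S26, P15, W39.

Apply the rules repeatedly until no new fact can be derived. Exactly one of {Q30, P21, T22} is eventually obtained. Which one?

P21

From P15, W39, and S26, R2 gives P21.
Q30 would need T22, S26, and W39 (R4), but T22 is never established. T22 would need Q30 and S26 (R1), but Q30 is never established.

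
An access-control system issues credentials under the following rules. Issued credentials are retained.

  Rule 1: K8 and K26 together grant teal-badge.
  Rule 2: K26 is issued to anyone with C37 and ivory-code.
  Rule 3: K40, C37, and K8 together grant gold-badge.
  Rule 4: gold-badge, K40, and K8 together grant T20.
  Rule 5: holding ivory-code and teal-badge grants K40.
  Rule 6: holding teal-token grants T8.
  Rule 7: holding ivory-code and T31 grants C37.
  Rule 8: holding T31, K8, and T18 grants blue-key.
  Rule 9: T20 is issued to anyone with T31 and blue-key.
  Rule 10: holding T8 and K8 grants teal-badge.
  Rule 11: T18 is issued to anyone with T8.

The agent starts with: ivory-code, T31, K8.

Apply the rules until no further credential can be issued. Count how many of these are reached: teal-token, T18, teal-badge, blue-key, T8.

1

Holding ivory-code and T31 grants C37 (Rule 7).
Holding C37 and ivory-code grants K26 (Rule 2).
Holding K8 and K26 grants teal-badge (Rule 1).
No rule produces teal-token, and it is not given.
T18 would need T8 (Rule 11), but T8 is never granted.
teal-badge: reached.
blue-key would need T31, K8, and T18 (Rule 8), but T18 is never granted.
T8 would need teal-token (Rule 6), but teal-token is never granted.
Reached: teal-badge — 1 of the 5.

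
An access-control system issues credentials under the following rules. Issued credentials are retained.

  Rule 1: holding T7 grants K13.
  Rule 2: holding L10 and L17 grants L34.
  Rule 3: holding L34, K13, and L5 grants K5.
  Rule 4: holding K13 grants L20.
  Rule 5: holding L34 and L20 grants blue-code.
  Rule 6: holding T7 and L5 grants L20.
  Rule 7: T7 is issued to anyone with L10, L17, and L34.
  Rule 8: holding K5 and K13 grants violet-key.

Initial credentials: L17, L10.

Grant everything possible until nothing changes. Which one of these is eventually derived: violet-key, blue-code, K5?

Holding L10 and L17 grants L34 (Rule 2).
Holding L10, L17, and L34 grants T7 (Rule 7).
Holding T7 grants K13 (Rule 1).
Holding K13 grants L20 (Rule 4).
Holding L34 and L20 grants blue-code (Rule 5).
violet-key would need K5 and K13 (Rule 8), but K5 is never granted. K5 would need L34, K13, and L5 (Rule 3), but L5 is never granted.

blue-code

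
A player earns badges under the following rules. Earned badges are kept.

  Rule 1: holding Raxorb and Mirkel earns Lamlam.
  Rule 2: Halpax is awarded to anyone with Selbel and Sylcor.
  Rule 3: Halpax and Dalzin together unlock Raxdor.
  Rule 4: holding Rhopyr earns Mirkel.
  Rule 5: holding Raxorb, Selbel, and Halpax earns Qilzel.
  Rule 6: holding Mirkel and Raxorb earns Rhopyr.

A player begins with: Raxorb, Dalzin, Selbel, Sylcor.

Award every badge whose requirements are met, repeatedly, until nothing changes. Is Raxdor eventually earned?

Yes

With Selbel and Sylcor, Halpax is earned (Rule 2).
With Halpax and Dalzin, Raxdor is earned (Rule 3).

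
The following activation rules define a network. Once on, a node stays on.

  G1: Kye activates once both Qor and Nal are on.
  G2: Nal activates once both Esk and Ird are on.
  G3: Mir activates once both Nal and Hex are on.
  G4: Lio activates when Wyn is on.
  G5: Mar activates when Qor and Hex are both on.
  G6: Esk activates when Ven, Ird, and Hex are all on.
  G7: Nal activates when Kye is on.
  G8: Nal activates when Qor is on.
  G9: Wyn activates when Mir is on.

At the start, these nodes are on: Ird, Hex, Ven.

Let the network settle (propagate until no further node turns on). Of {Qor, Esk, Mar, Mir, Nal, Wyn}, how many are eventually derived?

4

G6: Ven, Ird, and Hex on → Esk on.
G2: Esk and Ird on → Nal on.
G3: Nal and Hex on → Mir on.
Mir is on, so Wyn activates (G9).
No rule produces Qor, and it is not given.
Esk: reached.
Mar would need Qor and Hex (G5), but Qor never turns on.
Mir: reached.
Nal: reached.
Wyn: reached.
Reached: Esk, Mir, Nal, and Wyn — 4 of the 6.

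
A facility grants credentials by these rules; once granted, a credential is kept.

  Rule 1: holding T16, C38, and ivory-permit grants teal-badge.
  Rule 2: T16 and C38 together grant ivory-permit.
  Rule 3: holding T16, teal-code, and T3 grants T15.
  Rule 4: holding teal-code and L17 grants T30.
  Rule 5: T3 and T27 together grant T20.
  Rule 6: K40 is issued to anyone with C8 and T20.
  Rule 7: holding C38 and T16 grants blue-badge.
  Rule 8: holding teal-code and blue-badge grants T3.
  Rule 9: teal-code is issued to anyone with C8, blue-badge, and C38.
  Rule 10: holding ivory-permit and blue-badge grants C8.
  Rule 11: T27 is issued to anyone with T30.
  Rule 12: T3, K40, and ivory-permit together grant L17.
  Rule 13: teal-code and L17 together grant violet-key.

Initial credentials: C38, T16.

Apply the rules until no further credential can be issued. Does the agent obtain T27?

No

T27 would need T30 (Rule 11), but T30 is never granted.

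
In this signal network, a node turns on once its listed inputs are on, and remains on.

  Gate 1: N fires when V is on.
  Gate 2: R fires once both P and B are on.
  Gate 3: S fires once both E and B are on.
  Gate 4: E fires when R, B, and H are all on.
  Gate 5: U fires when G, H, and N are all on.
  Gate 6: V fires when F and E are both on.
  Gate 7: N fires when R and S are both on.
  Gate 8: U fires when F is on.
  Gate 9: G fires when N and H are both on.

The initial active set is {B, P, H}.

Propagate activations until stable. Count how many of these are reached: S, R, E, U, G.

P and B are on, so R fires (Gate 2).
R, B, and H are on, so E fires (Gate 4).
E and B are on, so S fires (Gate 3).
Gate 7: R and S on → N on.
N and H are on, so G fires (Gate 9).
G, H, and N are on, so U fires (Gate 5).
S: reached.
R: reached.
E: reached.
U: reached.
G: reached.
All 5 are reached.

5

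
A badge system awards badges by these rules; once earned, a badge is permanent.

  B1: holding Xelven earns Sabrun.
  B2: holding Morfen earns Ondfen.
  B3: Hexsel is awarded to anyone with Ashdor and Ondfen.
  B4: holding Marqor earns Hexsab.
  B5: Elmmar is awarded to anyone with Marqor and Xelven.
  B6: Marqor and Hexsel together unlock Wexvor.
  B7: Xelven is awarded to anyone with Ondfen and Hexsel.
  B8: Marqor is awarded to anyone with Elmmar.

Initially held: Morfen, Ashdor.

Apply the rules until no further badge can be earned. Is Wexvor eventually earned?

No

Wexvor would need Marqor and Hexsel (B6), but Marqor is never earned.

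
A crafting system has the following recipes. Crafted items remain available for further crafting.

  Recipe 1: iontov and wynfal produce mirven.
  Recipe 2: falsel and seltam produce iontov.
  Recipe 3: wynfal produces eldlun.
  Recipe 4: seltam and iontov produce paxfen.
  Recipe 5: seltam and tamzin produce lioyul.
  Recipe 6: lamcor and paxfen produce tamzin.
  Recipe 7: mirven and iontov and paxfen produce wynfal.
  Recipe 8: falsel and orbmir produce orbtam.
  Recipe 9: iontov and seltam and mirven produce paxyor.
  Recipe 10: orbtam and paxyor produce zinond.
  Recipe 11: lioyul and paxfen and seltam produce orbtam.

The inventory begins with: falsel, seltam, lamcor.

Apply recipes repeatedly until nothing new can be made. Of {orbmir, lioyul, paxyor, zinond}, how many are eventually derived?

1

Using Recipe 2, falsel and seltam make iontov.
seltam and iontov → paxfen (Recipe 4).
Using Recipe 6, lamcor and paxfen make tamzin.
Using Recipe 5, seltam and tamzin make lioyul.
No rule produces orbmir, and it is not given.
lioyul: reached.
paxyor would need iontov, seltam, and mirven (Recipe 9), but mirven is never obtained.
zinond would need orbtam and paxyor (Recipe 10), but paxyor is never obtained.
Reached: lioyul — 1 of the 4.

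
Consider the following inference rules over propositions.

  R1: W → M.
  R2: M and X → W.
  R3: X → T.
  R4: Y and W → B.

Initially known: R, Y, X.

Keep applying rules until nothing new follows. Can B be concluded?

B would need Y and W (R4), but W is never established.

No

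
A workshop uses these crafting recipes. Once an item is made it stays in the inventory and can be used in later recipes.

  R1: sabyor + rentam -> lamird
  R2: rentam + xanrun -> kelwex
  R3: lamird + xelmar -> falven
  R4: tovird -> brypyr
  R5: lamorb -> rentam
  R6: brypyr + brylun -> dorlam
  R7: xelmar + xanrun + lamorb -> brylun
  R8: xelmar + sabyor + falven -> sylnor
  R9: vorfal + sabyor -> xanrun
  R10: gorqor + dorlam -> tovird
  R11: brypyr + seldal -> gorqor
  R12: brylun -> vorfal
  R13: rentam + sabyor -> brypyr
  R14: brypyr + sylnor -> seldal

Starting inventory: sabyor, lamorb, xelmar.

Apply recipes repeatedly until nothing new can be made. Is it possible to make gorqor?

Yes

lamorb -> rentam (R5).
Using R13, rentam and sabyor make brypyr.
Using R1, sabyor and rentam make lamird.
Using R3, lamird and xelmar make falven.
Using R8, xelmar, sabyor, and falven make sylnor.
Using R14, brypyr and sylnor make seldal.
Using R11, brypyr and seldal make gorqor.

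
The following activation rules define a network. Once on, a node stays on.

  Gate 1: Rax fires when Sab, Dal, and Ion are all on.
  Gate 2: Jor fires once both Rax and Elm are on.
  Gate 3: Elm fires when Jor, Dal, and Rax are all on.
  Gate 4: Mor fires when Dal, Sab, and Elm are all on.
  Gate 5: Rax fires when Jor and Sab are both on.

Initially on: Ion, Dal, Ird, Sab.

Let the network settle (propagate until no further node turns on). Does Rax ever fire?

Sab, Dal, and Ion are on, so Rax fires (Gate 1).

Yes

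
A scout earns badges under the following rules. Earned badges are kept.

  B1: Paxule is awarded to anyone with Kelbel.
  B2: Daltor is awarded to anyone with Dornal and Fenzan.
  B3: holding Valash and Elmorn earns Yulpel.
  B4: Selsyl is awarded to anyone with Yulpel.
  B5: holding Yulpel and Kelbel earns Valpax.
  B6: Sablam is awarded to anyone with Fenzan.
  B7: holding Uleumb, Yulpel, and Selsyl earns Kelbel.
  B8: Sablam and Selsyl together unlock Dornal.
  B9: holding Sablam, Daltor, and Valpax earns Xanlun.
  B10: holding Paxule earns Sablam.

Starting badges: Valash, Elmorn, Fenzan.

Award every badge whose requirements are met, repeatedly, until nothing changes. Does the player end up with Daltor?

Yes

With Fenzan, Sablam is earned (B6).
With Valash and Elmorn, Yulpel is earned (B3).
With Yulpel, Selsyl is earned (B4).
With Sablam and Selsyl, Dornal is earned (B8).
With Dornal and Fenzan, Daltor is earned (B2).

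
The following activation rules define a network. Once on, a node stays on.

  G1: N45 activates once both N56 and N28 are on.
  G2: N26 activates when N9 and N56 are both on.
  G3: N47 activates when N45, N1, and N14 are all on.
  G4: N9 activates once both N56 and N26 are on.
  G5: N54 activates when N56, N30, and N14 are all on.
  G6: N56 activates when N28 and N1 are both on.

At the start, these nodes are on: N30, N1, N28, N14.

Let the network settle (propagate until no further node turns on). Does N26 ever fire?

N26 would need N9 and N56 (G2), but N9 never turns on.

No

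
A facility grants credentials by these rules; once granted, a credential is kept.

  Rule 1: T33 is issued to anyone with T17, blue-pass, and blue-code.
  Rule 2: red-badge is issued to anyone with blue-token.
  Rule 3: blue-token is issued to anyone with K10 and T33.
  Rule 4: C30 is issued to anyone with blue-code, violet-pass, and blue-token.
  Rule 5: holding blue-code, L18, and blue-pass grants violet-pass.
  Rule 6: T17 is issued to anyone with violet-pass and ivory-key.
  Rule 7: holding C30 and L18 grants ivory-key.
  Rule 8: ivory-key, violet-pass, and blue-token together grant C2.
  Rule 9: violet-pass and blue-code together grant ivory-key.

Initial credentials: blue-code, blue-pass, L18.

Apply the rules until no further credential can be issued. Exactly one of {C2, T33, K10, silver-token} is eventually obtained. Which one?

Holding blue-code, L18, and blue-pass grants violet-pass (Rule 5).
Holding violet-pass and blue-code grants ivory-key (Rule 9).
Holding violet-pass and ivory-key grants T17 (Rule 6).
Holding T17, blue-pass, and blue-code grants T33 (Rule 1).
C2 would need ivory-key, violet-pass, and blue-token (Rule 8), but blue-token is never granted. No rule produces K10, and it is not given. No rule produces silver-token, and it is not given.

T33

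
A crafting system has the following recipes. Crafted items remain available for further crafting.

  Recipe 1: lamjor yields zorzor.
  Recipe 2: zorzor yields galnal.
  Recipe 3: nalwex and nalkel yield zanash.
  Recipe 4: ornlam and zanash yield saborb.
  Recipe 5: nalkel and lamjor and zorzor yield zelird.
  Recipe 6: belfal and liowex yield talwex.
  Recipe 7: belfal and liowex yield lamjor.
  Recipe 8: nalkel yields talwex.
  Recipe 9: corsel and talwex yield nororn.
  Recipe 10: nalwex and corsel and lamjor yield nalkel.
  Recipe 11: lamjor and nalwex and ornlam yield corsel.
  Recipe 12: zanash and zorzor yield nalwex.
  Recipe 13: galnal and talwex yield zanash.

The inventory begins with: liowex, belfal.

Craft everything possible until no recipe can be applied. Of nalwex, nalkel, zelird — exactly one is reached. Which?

nalwex

Using Recipe 6, belfal and liowex make talwex.
Using Recipe 7, belfal and liowex make lamjor.
Using Recipe 1, lamjor makes zorzor.
Using Recipe 2, zorzor makes galnal.
galnal and talwex → zanash (Recipe 13).
zanash and zorzor → nalwex (Recipe 12).
nalkel would need nalwex, corsel, and lamjor (Recipe 10), but corsel is never obtained. zelird would need nalkel, lamjor, and zorzor (Recipe 5), but nalkel is never obtained.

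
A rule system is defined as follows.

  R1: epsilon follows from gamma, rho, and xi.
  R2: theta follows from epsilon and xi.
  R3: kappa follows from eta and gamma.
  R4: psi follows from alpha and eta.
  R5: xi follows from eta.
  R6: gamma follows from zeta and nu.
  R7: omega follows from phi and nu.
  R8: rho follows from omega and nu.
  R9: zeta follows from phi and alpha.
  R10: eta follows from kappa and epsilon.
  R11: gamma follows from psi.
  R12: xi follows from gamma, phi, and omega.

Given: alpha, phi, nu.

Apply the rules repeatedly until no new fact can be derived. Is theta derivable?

Yes

From phi and nu, R7 gives omega.
From phi and alpha, R9 gives zeta.
zeta and nu hold, so gamma follows (R6).
omega and nu hold, so rho follows (R8).
From gamma, phi, and omega, R12 gives xi.
gamma, rho, and xi hold, so epsilon follows (R1).
epsilon and xi hold, so theta follows (R2).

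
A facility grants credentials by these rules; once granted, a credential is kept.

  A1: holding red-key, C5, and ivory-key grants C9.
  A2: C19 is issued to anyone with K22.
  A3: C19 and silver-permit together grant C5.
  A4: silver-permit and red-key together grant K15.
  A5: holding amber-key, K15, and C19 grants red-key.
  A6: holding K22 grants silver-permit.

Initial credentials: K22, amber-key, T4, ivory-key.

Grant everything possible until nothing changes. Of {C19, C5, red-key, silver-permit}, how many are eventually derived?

Holding K22 grants C19 (A2).
Holding K22 grants silver-permit (A6).
Holding C19 and silver-permit grants C5 (A3).
C19: reached.
C5: reached.
red-key would need amber-key, K15, and C19 (A5), but K15 is never granted.
silver-permit: reached.
Reached: C19, C5, and silver-permit — 3 of the 4.

3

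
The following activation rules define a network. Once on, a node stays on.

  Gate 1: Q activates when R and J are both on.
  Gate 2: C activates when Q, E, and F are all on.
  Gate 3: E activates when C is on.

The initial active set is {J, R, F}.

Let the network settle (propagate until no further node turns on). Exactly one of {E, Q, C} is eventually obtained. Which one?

Q

R and J are on, so Q activates (Gate 1).
C would need Q, E, and F (Gate 2), but E never turns on. E would need C (Gate 3), but C never turns on.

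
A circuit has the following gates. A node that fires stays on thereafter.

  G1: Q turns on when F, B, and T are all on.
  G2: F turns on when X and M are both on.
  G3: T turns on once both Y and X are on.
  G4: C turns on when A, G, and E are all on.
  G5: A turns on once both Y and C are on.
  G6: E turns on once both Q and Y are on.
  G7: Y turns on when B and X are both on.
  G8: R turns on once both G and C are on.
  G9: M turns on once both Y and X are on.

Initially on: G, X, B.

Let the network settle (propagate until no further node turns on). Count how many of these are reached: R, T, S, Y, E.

3

G7: B and X on → Y on.
G9: Y and X on → M on.
Y and X are on, so T turns on (G3).
G2: X and M on → F on.
F, B, and T are on, so Q turns on (G1).
Q and Y are on, so E turns on (G6).
R would need G and C (G8), but C never turns on.
T: reached.
No rule produces S, and it is not given.
Y: reached.
E: reached.
Reached: T, Y, and E — 3 of the 5.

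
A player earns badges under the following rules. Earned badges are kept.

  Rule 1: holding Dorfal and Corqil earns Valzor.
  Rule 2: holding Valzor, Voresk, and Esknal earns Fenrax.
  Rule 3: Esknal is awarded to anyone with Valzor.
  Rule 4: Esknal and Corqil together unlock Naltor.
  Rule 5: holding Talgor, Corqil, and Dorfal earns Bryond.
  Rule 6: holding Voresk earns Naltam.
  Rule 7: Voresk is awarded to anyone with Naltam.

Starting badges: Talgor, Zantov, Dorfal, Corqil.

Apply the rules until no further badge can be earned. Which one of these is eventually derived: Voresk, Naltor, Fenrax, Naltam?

Naltor

With Dorfal and Corqil, Valzor is earned (Rule 1).
With Valzor, Esknal is earned (Rule 3).
With Esknal and Corqil, Naltor is earned (Rule 4).
Voresk would need Naltam (Rule 7), but Naltam is never earned. Naltam would need Voresk (Rule 6), but Voresk is never earned. Fenrax would need Valzor, Voresk, and Esknal (Rule 2), but Voresk is never earned.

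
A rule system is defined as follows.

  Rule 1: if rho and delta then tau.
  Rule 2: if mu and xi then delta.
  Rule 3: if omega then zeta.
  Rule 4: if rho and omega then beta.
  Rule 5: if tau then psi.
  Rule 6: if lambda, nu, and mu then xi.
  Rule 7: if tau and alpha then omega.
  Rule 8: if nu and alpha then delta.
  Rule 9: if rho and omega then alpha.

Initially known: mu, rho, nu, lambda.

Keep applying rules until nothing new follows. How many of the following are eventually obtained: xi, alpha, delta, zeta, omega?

lambda, nu, and mu hold, so xi follows (Rule 6).
From mu and xi, Rule 2 gives delta.
xi: reached.
alpha would need rho and omega (Rule 9), but omega is never established.
delta: reached.
zeta would need omega (Rule 3), but omega is never established.
omega would need tau and alpha (Rule 7), but alpha is never established.
Reached: xi and delta — 2 of the 5.

2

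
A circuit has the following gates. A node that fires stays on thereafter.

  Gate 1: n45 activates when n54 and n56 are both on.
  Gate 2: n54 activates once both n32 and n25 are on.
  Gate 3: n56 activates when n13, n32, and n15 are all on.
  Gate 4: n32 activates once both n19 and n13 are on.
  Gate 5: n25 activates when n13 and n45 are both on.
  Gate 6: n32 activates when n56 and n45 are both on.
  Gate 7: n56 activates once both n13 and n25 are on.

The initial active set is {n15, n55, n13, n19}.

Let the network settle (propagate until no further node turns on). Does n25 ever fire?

n25 would need n13 and n45 (Gate 5), but n45 never turns on.

No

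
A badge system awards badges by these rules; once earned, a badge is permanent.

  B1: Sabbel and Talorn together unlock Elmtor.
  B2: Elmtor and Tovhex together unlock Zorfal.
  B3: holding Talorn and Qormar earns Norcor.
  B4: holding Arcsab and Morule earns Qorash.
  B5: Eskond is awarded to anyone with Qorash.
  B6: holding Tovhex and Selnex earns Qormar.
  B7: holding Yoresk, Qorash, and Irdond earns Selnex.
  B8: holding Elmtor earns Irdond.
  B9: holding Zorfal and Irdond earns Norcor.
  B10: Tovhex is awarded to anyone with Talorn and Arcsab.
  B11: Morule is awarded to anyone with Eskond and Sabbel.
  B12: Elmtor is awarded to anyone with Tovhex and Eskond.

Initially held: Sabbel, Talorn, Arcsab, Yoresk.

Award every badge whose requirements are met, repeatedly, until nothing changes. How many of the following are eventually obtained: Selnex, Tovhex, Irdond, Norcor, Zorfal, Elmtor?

With Talorn and Arcsab, Tovhex is earned (B10).
With Sabbel and Talorn, Elmtor is earned (B1).
With Elmtor, Irdond is earned (B8).
With Elmtor and Tovhex, Zorfal is earned (B2).
With Zorfal and Irdond, Norcor is earned (B9).
Selnex would need Yoresk, Qorash, and Irdond (B7), but Qorash is never earned.
Tovhex: reached.
Irdond: reached.
Norcor: reached.
Zorfal: reached.
Elmtor: reached.
Reached: Tovhex, Irdond, Norcor, Zorfal, and Elmtor — 5 of the 6.

5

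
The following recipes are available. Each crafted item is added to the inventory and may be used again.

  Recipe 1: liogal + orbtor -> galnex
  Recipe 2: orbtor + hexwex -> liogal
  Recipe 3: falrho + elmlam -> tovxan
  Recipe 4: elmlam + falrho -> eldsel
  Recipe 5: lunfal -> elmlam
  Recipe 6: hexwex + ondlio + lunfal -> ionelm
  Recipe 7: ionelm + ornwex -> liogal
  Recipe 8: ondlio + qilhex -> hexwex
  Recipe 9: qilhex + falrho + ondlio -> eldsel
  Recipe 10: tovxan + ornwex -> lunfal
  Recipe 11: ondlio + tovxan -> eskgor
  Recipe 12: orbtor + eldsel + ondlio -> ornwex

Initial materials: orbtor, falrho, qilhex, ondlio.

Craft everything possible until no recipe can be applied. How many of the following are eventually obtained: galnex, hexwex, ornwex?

Using Recipe 8, ondlio and qilhex make hexwex.
qilhex + falrho + ondlio -> eldsel (Recipe 9).
Using Recipe 2, orbtor and hexwex make liogal.
orbtor + eldsel + ondlio -> ornwex (Recipe 12).
Using Recipe 1, liogal and orbtor make galnex.
galnex: reached.
hexwex: reached.
ornwex: reached.
All 3 are reached.

3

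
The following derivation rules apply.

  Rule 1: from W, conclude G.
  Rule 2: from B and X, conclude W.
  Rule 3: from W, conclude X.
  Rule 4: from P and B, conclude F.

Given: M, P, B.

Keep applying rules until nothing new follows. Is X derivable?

No

X would need W (Rule 3), but W is never established.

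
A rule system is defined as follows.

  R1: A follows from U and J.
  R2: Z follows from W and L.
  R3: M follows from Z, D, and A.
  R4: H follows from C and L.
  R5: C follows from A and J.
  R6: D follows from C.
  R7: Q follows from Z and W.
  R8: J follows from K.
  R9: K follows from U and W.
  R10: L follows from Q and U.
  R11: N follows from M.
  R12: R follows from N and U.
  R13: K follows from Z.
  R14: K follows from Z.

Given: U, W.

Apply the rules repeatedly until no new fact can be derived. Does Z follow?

Z would need W and L (R2), but L is never established.

No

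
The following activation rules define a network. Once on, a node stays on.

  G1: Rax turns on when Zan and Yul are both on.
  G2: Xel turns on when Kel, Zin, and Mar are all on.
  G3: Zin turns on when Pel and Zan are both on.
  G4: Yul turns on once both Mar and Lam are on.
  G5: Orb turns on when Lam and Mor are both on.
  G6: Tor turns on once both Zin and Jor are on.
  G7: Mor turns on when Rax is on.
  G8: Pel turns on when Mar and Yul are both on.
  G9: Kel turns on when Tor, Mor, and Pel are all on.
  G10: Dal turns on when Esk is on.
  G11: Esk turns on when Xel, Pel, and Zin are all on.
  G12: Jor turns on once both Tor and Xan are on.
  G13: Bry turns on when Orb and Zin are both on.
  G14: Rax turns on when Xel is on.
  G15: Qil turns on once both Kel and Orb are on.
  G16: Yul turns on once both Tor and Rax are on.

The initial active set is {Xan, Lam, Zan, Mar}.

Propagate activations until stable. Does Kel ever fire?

Kel would need Tor, Mor, and Pel (G9), but Tor never turns on.

No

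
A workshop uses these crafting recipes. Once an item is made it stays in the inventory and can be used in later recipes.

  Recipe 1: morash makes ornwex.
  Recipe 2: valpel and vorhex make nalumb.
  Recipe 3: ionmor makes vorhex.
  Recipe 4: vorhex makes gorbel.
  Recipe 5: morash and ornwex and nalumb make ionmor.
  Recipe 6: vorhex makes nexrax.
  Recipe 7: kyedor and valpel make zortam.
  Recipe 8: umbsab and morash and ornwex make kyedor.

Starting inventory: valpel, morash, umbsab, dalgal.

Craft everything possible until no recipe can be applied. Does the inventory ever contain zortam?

Yes

Using Recipe 1, morash makes ornwex.
Using Recipe 8, umbsab, morash, and ornwex make kyedor.
kyedor and valpel → zortam (Recipe 7).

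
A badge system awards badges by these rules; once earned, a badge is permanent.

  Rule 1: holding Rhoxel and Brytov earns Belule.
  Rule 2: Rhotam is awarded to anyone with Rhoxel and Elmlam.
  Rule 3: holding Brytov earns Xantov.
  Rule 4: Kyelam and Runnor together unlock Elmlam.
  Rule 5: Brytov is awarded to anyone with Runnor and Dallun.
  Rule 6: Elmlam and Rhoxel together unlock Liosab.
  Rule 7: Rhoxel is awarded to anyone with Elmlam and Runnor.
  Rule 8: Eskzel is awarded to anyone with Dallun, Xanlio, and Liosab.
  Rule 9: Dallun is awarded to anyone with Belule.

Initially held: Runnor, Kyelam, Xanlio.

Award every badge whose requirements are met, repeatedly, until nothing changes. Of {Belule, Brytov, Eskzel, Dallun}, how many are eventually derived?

Belule would need Rhoxel and Brytov (Rule 1), but Brytov is never earned.
Brytov would need Runnor and Dallun (Rule 5), but Dallun is never earned.
Eskzel would need Dallun, Xanlio, and Liosab (Rule 8), but Dallun is never earned.
Dallun would need Belule (Rule 9), but Belule is never earned.
None of the 4 are reached.

0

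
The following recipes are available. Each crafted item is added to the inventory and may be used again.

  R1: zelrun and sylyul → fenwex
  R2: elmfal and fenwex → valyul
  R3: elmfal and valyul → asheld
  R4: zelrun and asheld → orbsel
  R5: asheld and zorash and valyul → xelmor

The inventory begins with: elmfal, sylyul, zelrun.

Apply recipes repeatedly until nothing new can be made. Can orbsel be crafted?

zelrun and sylyul → fenwex (R1).
elmfal and fenwex → valyul (R2).
elmfal and valyul → asheld (R3).
Using R4, zelrun and asheld make orbsel.

Yes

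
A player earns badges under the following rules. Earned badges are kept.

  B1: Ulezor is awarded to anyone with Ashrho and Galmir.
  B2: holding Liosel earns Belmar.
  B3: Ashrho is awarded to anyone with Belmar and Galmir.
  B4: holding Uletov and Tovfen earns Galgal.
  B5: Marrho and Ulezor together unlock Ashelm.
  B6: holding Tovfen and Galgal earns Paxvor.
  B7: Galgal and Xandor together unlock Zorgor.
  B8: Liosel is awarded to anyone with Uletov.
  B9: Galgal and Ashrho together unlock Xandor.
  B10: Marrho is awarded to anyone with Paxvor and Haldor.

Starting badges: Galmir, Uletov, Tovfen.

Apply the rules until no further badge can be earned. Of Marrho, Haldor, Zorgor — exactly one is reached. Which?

With Uletov and Tovfen, Galgal is earned (B4).
With Uletov, Liosel is earned (B8).
With Liosel, Belmar is earned (B2).
With Belmar and Galmir, Ashrho is earned (B3).
With Galgal and Ashrho, Xandor is earned (B9).
With Galgal and Xandor, Zorgor is earned (B7).
No rule produces Haldor, and it is not given. Marrho would need Paxvor and Haldor (B10), but Haldor is never earned.

Zorgor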